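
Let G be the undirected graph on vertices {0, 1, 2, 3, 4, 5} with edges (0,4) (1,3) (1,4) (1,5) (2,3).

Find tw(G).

A width-1 tree decomposition is:
Bags: B1 = {1, 4}  B2 = {1, 3}  B3 = {1, 5}  B4 = {0, 4}  B5 = {2, 3}
Tree: B1–B2, B2–B3, B1–B4, B2–B5
Each bag holds 2 vertices, so the decomposition has width 1, which upper-bounds the treewidth. G has an edge, so its treewidth is at least 1. Therefore the treewidth is 1.

1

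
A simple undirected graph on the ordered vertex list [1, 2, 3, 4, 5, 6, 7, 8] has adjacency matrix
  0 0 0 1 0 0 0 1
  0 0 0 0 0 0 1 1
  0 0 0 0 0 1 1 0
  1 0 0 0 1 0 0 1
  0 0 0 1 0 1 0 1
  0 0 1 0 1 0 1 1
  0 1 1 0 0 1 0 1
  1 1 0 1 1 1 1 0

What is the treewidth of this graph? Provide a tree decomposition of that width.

Treewidth 2.
Bags: B1 = {6, 7, 8}  B2 = {5, 6, 8}  B3 = {4, 5, 8}  B4 = {3, 6, 7}  B5 = {1, 4, 8}  B6 = {2, 7, 8}
Tree: B1–B2, B2–B3, B1–B4, B3–B5, B1–B6

Every bag has size at most 3, so the width is 3 − 1 = 2 and tw(G) ≤ 2. For the lower bound, the 3 vertices {2, 7, 8} are pairwise adjacent, and any tree decomposition puts a clique entirely inside one bag — forcing width ≥ 2. The upper and lower bounds meet at 2, so that is the treewidth.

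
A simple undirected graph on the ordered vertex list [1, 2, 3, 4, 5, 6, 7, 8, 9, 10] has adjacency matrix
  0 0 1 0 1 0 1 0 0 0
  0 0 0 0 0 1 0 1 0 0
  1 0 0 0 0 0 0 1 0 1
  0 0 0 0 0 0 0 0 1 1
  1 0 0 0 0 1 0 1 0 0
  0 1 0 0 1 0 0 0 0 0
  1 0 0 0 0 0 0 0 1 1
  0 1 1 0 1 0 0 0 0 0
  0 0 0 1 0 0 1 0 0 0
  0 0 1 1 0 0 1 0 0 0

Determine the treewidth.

A width-2 tree decomposition is:
Bags: B1 = {4, 7, 9}  B2 = {4, 7, 10}  B3 = {1, 7, 10}  B4 = {1, 3, 10}  B5 = {1, 3, 5}  B6 = {3, 5, 8}  B7 = {5, 6, 8}  B8 = {2, 6, 8}
Tree: B1–B2, B2–B3, B3–B4, B4–B5, B5–B6, B6–B7, B7–B8
Each bag holds 3 vertices, so the decomposition has width 2, which upper-bounds the treewidth. For the lower bound, G contains the cycle 9–4–10–7–9, so G is not a forest; only forests have treewidth ≤ 1, hence tw(G) ≥ 2. The upper and lower bounds meet at 2, so that is the treewidth.

2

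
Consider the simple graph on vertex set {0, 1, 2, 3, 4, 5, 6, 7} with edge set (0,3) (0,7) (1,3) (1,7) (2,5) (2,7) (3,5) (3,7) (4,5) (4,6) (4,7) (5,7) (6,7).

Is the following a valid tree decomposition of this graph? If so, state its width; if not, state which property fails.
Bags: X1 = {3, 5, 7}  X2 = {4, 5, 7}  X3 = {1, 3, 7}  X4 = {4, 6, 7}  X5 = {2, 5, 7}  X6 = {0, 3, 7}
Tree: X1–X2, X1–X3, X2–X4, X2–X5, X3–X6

Yes; width 2.

Every vertex of G appears in some bag (union = {0, 1, 2, 3, 4, 5, 6, 7}); every edge is covered by a bag; and for each vertex v the set of bags containing v is connected in the bag tree. The decomposition is therefore valid. The largest bag has 3 vertices, so the width is 2.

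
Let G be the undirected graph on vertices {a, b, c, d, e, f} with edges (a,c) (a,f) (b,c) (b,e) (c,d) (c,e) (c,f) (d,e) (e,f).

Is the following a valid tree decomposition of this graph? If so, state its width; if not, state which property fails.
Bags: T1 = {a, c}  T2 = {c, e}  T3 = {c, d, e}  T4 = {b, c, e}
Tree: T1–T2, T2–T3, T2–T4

No — vertex f appears in no bag.

A tree decomposition must satisfy three properties: every vertex lies in some bag; for every edge, both endpoints lie together in some bag; and for every vertex, the bags containing it form a connected subtree. Here vertex f appears in no bag, so the decomposition is invalid.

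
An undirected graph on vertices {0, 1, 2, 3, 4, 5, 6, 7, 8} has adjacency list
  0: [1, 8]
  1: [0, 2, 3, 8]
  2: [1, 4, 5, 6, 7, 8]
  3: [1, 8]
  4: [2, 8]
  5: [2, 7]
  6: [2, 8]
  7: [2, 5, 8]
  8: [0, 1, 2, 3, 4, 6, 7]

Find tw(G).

A width-2 tree decomposition is:
Bags: B1 = {2, 4, 8}  B2 = {1, 2, 8}  B3 = {2, 6, 8}  B4 = {1, 3, 8}  B5 = {0, 1, 8}  B6 = {2, 7, 8}  B7 = {2, 5, 7}
Tree: B1–B2, B1–B3, B2–B4, B4–B5, B2–B6, B6–B7
The largest bag has 3 vertices, giving width 2; this decomposition certifies tw(G) ≤ 2. On the other hand G contains the 3-clique {0, 1, 8}. A clique must lie in a single bag of any decomposition, so no decomposition can have width below 2. Combining the bounds, tw(G) = 2.

2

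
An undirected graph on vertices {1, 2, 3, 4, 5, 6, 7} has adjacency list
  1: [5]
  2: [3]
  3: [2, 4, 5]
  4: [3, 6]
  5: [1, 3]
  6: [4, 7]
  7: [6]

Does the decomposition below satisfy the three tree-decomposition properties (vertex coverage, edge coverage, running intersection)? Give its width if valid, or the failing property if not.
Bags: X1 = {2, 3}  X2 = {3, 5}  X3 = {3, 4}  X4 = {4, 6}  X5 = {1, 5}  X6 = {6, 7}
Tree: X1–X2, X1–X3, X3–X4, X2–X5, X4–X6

Yes; width 1.

Vertex coverage: the bags together contain {1, 2, 3, 4, 5, 6, 7}, the full vertex set. Edge coverage: each edge of G has both endpoints in at least one bag. Running intersection: for every vertex, the bags containing it form a connected subtree. All three properties hold, so this is a valid tree decomposition of width max|bag| − 1 = 1, and hence tw(G) ≤ 1.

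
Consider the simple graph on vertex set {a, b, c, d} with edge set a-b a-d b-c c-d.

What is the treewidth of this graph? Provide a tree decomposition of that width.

Every bag has size at most 3, so the width is 3 − 1 = 2 and tw(G) ≤ 2. The edges b–c–d–a–b form a cycle, so G is not a tree and its treewidth is at least 2. Combining the bounds, tw(G) = 2.

Treewidth 2.
Bags: B1 = {b, c, d}  B2 = {a, b, d}
Tree: B1–B2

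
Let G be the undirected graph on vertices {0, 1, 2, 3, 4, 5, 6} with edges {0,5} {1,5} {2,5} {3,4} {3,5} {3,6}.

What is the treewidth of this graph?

1

A width-1 tree decomposition is:
Bags: B1 = {3, 4}  B2 = {3, 5}  B3 = {2, 5}  B4 = {3, 6}  B5 = {0, 5}  B6 = {1, 5}
Tree: B1–B2, B2–B3, B1–B4, B2–B5, B5–B6
Every bag has size at most 2, so the width is 2 − 1 = 1 and tw(G) ≤ 1. G has an edge, so its treewidth is at least 1. The upper and lower bounds meet at 1, so that is the treewidth.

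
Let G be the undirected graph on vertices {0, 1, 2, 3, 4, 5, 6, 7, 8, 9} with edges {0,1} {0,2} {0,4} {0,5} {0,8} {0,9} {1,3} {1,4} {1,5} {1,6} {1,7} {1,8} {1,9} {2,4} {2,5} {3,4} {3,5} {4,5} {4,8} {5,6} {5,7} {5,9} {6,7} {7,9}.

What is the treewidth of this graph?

3

A width-3 tree decomposition is:
Bags: B1 = {0, 1, 4, 5}  B2 = {0, 1, 5, 9}  B3 = {1, 3, 4, 5}  B4 = {1, 5, 7, 9}  B5 = {1, 5, 6, 7}  B6 = {0, 1, 4, 8}  B7 = {0, 2, 4, 5}
Tree: B1–B2, B1–B3, B2–B4, B4–B5, B1–B6, B1–B7
The largest bag has 4 vertices, giving width 3; this decomposition certifies tw(G) ≤ 3. On the other hand G contains the 4-clique {0, 1, 4, 8}. A clique must lie in a single bag of any decomposition, so no decomposition can have width below 3. Combining the bounds, tw(G) = 3.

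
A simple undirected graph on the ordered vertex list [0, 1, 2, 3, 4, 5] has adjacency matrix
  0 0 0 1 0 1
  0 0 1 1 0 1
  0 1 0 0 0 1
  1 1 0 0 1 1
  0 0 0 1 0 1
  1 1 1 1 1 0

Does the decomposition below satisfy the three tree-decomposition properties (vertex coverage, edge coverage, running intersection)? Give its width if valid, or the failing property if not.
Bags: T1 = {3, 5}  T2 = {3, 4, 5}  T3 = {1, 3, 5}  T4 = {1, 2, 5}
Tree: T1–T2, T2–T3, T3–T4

A tree decomposition must satisfy three properties: every vertex lies in some bag; for every edge, both endpoints lie together in some bag; and for every vertex, the bags containing it form a connected subtree. Here vertex 0 appears in no bag, so the decomposition is invalid.

No — vertex 0 appears in no bag.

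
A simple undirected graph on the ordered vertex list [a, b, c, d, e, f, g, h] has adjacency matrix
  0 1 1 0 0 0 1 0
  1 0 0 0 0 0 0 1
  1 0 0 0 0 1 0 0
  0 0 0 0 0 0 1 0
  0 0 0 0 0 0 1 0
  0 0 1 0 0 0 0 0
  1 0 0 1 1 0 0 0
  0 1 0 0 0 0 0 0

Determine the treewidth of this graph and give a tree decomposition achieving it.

Treewidth 1.
One such decomposition:
Bags: B1 = {b, h}  B2 = {a, b}  B3 = {a, g}  B4 = {e, g}  B5 = {a, c}  B6 = {c, f}  B7 = {d, g}
Tree: B1–B2, B2–B3, B3–B4, B2–B5, B5–B6, B4–B7

The largest bag has 2 vertices, giving width 1; this decomposition certifies tw(G) ≤ 1. G has an edge, so its treewidth is at least 1. Combining the bounds, tw(G) = 1.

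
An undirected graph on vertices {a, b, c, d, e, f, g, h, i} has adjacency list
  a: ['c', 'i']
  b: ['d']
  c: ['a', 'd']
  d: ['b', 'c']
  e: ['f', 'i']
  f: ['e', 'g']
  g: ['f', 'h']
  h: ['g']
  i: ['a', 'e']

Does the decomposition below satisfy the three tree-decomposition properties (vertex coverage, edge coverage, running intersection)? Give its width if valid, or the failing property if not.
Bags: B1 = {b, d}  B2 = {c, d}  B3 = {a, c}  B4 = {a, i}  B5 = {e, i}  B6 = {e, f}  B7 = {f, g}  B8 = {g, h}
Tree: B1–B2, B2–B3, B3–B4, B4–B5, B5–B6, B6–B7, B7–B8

Vertex coverage: the bags together contain {a, b, c, d, e, f, g, h, i}, the full vertex set. Edge coverage: each edge of G has both endpoints in at least one bag. Running intersection: for every vertex, the bags containing it form a connected subtree. All three properties hold, so this is a valid tree decomposition of width max|bag| − 1 = 1, and hence tw(G) ≤ 1.

Yes; width 1.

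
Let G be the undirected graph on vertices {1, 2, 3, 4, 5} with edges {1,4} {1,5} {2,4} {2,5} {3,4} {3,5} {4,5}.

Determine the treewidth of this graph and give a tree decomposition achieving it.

Treewidth 2.
One such decomposition:
Bags: B1 = {2, 4, 5}  B2 = {1, 4, 5}  B3 = {3, 4, 5}
Tree: B1–B2, B2–B3

The largest bag has 3 vertices, giving width 2; this decomposition certifies tw(G) ≤ 2. On the other hand G contains the 3-clique {1, 4, 5}. A clique must lie in a single bag of any decomposition, so no decomposition can have width below 2. Hence tw(G) = 2 exactly.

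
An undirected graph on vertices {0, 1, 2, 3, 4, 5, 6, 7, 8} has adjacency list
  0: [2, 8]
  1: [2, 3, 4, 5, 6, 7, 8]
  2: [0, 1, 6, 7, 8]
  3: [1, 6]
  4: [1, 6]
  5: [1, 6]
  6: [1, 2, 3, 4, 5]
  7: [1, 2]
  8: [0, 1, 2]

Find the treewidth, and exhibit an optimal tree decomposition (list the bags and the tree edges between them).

Treewidth 2.
Bags: B1 = {1, 3, 6}  B2 = {1, 2, 6}  B3 = {1, 2, 8}  B4 = {1, 2, 7}  B5 = {1, 4, 6}  B6 = {1, 5, 6}  B7 = {0, 2, 8}
Tree: B1–B2, B2–B3, B2–B4, B2–B5, B5–B6, B3–B7

Each bag holds 3 vertices, so the decomposition has width 2, which upper-bounds the treewidth. Conversely, {0, 2, 8} is a clique of size 3, and the vertices of any clique must share a bag in every tree decomposition; so some bag has ≥ 3 vertices and tw(G) ≥ 2. The upper and lower bounds meet at 2, so that is the treewidth.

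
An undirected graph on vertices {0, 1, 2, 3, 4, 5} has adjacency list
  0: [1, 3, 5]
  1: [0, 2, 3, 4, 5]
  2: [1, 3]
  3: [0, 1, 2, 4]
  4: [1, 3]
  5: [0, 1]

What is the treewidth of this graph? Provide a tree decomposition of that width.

The largest bag has 3 vertices, giving width 2; this decomposition certifies tw(G) ≤ 2. On the other hand G contains the 3-clique {0, 1, 3}. A clique must lie in a single bag of any decomposition, so no decomposition can have width below 2. Combining the bounds, tw(G) = 2.

Treewidth 2.
Bags: B1 = {0, 1, 5}  B2 = {0, 1, 3}  B3 = {1, 3, 4}  B4 = {1, 2, 3}
Tree: B1–B2, B2–B3, B3–B4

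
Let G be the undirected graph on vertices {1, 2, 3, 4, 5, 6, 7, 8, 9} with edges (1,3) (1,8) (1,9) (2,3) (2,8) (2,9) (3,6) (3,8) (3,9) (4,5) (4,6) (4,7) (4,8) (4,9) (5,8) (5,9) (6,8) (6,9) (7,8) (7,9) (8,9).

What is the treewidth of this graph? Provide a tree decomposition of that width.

Every bag has size at most 4, so the width is 4 − 1 = 3 and tw(G) ≤ 3. On the other hand G contains the 4-clique {1, 3, 8, 9}. A clique must lie in a single bag of any decomposition, so no decomposition can have width below 3. Hence tw(G) = 3 exactly.

Treewidth 3.
One optimal decomposition is:
Bags: B1 = {2, 3, 8, 9}  B2 = {3, 6, 8, 9}  B3 = {1, 3, 8, 9}  B4 = {4, 6, 8, 9}  B5 = {4, 7, 8, 9}  B6 = {4, 5, 8, 9}
Tree: B1–B2, B1–B3, B2–B4, B4–B5, B4–B6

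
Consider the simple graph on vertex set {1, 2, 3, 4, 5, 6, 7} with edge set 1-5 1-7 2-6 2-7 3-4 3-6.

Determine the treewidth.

1

A width-1 tree decomposition is:
Bags: B1 = {3, 4}  B2 = {3, 6}  B3 = {2, 6}  B4 = {2, 7}  B5 = {1, 7}  B6 = {1, 5}
Tree: B1–B2, B2–B3, B3–B4, B4–B5, B5–B6
Every bag has size at most 2, so the width is 2 − 1 = 1 and tw(G) ≤ 1. Any graph with an edge has treewidth ≥ 1, and G has the edge 4–3. Combining the bounds, tw(G) = 1.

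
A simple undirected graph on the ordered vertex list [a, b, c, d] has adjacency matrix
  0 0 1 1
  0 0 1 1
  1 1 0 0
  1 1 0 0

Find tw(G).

A width-2 tree decomposition is:
Bags: B1 = {a, c, d}  B2 = {b, c, d}
Tree: B1–B2
Every bag has size at most 3, so the width is 3 − 1 = 2 and tw(G) ≤ 2. For the lower bound, G contains the cycle d–a–c–b–d, so G is not a forest; only forests have treewidth ≤ 1, hence tw(G) ≥ 2. The upper and lower bounds meet at 2, so that is the treewidth.

2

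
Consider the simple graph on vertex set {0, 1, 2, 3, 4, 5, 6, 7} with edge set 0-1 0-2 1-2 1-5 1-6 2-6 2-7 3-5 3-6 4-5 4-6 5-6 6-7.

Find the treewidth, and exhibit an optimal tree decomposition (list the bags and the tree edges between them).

Treewidth 2.
Bags: B1 = {1, 2, 6}  B2 = {2, 6, 7}  B3 = {1, 5, 6}  B4 = {0, 1, 2}  B5 = {3, 5, 6}  B6 = {4, 5, 6}
Tree: B1–B2, B1–B3, B1–B4, B3–B5, B3–B6

Each bag holds 3 vertices, so the decomposition has width 2, which upper-bounds the treewidth. On the other hand G contains the 3-clique {0, 1, 2}. A clique must lie in a single bag of any decomposition, so no decomposition can have width below 2. Hence tw(G) = 2 exactly.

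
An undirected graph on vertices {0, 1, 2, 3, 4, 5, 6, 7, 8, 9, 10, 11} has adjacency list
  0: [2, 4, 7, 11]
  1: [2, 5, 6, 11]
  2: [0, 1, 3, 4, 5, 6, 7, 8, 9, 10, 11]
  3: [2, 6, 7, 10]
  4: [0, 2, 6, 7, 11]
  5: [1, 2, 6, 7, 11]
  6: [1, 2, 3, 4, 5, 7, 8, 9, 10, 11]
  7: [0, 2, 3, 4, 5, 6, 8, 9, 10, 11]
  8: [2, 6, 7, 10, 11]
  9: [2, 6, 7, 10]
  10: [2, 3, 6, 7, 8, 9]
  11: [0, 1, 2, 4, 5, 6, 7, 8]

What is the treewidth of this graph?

A width-4 tree decomposition is:
Bags: B1 = {2, 5, 6, 7, 11}  B2 = {2, 4, 6, 7, 11}  B3 = {2, 6, 7, 8, 11}  B4 = {2, 6, 7, 8, 10}  B5 = {2, 3, 6, 7, 10}  B6 = {1, 2, 5, 6, 11}  B7 = {2, 6, 7, 9, 10}  B8 = {0, 2, 4, 7, 11}
Tree: B1–B2, B2–B3, B3–B4, B4–B5, B1–B6, B5–B7, B2–B8
Each bag holds 5 vertices, so the decomposition has width 4, which upper-bounds the treewidth. Conversely, {0, 2, 4, 7, 11} is a clique of size 5, and the vertices of any clique must share a bag in every tree decomposition; so some bag has ≥ 5 vertices and tw(G) ≥ 4. The upper and lower bounds meet at 4, so that is the treewidth.

4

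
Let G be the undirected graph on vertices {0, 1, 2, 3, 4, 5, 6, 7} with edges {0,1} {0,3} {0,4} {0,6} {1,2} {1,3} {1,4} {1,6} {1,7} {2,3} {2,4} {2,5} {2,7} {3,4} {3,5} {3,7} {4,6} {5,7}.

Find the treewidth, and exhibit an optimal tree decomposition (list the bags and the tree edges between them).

The largest bag has 4 vertices, giving width 3; this decomposition certifies tw(G) ≤ 3. For the lower bound, the 4 vertices {0, 1, 3, 4} are pairwise adjacent, and any tree decomposition puts a clique entirely inside one bag — forcing width ≥ 3. Therefore the treewidth is 3.

Treewidth 3.
Bags: B1 = {1, 2, 3, 7}  B2 = {1, 2, 3, 4}  B3 = {2, 3, 5, 7}  B4 = {0, 1, 3, 4}  B5 = {0, 1, 4, 6}
Tree: B1–B2, B1–B3, B2–B4, B4–B5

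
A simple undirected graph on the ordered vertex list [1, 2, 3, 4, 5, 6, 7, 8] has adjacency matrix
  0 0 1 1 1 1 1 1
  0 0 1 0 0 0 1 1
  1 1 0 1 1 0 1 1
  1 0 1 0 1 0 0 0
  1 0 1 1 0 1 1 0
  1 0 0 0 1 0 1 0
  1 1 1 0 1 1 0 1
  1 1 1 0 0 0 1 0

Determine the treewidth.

3

A width-3 tree decomposition is:
Bags: B1 = {1, 3, 5, 7}  B2 = {1, 3, 7, 8}  B3 = {2, 3, 7, 8}  B4 = {1, 3, 4, 5}  B5 = {1, 5, 6, 7}
Tree: B1–B2, B2–B3, B1–B4, B1–B5
Each bag holds 4 vertices, so the decomposition has width 3, which upper-bounds the treewidth. On the other hand G contains the 4-clique {1, 3, 7, 8}. A clique must lie in a single bag of any decomposition, so no decomposition can have width below 3. Hence tw(G) = 3 exactly.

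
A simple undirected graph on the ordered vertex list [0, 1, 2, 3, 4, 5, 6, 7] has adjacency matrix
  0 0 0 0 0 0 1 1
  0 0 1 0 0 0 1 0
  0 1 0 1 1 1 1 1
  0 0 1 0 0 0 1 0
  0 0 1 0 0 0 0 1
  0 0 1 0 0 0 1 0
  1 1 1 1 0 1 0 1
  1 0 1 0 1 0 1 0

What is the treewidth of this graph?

A width-2 tree decomposition is:
Bags: B1 = {2, 6, 7}  B2 = {0, 6, 7}  B3 = {1, 2, 6}  B4 = {2, 5, 6}  B5 = {2, 4, 7}  B6 = {2, 3, 6}
Tree: B1–B2, B1–B3, B3–B4, B1–B5, B4–B6
The largest bag has 3 vertices, giving width 2; this decomposition certifies tw(G) ≤ 2. Conversely, {0, 6, 7} is a clique of size 3, and the vertices of any clique must share a bag in every tree decomposition; so some bag has ≥ 3 vertices and tw(G) ≥ 2. Combining the bounds, tw(G) = 2.

2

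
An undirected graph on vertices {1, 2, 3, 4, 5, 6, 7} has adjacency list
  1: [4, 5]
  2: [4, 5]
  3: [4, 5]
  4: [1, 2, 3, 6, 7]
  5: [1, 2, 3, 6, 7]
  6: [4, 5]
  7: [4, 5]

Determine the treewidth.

2

A width-2 tree decomposition is:
Bags: B1 = {3, 4, 5}  B2 = {1, 4, 5}  B3 = {4, 5, 6}  B4 = {2, 4, 5}  B5 = {4, 5, 7}
Tree: B1–B2, B2–B3, B3–B4, B4–B5
Each bag holds 3 vertices, so the decomposition has width 2, which upper-bounds the treewidth. The edges 4–3–5–1–4 form a cycle, so G is not a tree and its treewidth is at least 2. Combining the bounds, tw(G) = 2.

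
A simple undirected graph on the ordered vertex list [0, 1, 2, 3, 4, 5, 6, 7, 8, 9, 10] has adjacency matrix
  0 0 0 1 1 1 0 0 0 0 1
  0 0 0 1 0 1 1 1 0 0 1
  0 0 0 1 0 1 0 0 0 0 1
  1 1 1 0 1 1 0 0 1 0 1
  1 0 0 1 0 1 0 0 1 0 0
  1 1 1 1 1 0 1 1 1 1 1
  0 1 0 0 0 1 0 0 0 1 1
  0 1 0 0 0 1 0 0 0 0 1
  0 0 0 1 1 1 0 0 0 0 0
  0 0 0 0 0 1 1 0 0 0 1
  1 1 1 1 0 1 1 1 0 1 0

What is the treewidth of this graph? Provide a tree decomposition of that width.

The largest bag has 4 vertices, giving width 3; this decomposition certifies tw(G) ≤ 3. Conversely, {3, 4, 5, 8} is a clique of size 4, and the vertices of any clique must share a bag in every tree decomposition; so some bag has ≥ 4 vertices and tw(G) ≥ 3. Combining the bounds, tw(G) = 3.

Treewidth 3.
Bags: B1 = {1, 5, 7, 10}  B2 = {1, 5, 6, 10}  B3 = {1, 3, 5, 10}  B4 = {0, 3, 5, 10}  B5 = {2, 3, 5, 10}  B6 = {5, 6, 9, 10}  B7 = {0, 3, 4, 5}  B8 = {3, 4, 5, 8}
Tree: B1–B2, B1–B3, B3–B4, B3–B5, B2–B6, B4–B7, B7–B8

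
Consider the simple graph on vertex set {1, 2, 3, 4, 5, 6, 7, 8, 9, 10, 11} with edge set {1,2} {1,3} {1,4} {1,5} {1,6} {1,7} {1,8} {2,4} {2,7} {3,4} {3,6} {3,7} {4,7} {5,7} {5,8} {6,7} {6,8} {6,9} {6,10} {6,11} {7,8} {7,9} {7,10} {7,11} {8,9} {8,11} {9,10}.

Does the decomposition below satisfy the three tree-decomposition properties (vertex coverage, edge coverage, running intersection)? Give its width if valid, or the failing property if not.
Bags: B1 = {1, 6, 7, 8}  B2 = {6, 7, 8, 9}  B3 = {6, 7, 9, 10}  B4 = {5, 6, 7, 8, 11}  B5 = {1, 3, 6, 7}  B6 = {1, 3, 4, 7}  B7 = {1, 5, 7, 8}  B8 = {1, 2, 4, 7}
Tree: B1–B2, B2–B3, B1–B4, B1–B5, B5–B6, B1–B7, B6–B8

A tree decomposition must satisfy three properties: every vertex lies in some bag; for every edge, both endpoints lie together in some bag; and for every vertex, the bags containing it form a connected subtree. Here bags containing vertex 5 are not connected in the tree, so the decomposition is invalid.

No — bags containing vertex 5 are not connected in the tree.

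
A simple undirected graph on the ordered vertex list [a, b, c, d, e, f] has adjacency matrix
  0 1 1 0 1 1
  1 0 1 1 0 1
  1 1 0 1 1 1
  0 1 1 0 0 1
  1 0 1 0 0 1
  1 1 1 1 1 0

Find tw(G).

3

A width-3 tree decomposition is:
Bags: B1 = {a, b, c, f}  B2 = {b, c, d, f}  B3 = {a, c, e, f}
Tree: B1–B2, B1–B3
Each bag holds 4 vertices, so the decomposition has width 3, which upper-bounds the treewidth. Conversely, {b, c, d, f} is a clique of size 4, and the vertices of any clique must share a bag in every tree decomposition; so some bag has ≥ 4 vertices and tw(G) ≥ 3. The upper and lower bounds meet at 3, so that is the treewidth.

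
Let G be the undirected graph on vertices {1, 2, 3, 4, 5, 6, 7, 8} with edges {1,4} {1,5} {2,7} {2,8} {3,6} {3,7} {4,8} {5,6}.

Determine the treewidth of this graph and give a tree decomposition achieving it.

Treewidth 2.
Bags: B1 = {2, 7, 8}  B2 = {3, 7, 8}  B3 = {3, 6, 8}  B4 = {5, 6, 8}  B5 = {1, 5, 8}  B6 = {1, 4, 8}
Tree: B1–B2, B2–B3, B3–B4, B4–B5, B5–B6

Each bag holds 3 vertices, so the decomposition has width 2, which upper-bounds the treewidth. The edges 8–2–7–3–6–5–1–4–8 form a cycle, so G is not a tree and its treewidth is at least 2. Combining the bounds, tw(G) = 2.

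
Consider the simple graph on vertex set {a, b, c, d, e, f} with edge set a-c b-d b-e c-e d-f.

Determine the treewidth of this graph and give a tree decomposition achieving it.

Treewidth 1.
One optimal decomposition is:
Bags: B1 = {a, c}  B2 = {c, e}  B3 = {b, e}  B4 = {b, d}  B5 = {d, f}
Tree: B1–B2, B2–B3, B3–B4, B4–B5

The largest bag has 2 vertices, giving width 1; this decomposition certifies tw(G) ≤ 1. Any graph with an edge has treewidth ≥ 1, and G has the edge a–c. Combining the bounds, tw(G) = 1.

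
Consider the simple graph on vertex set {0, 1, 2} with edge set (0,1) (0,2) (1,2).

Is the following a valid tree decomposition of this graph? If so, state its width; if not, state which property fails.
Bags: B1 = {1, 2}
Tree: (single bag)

No — vertex 0 appears in no bag.

A tree decomposition must satisfy three properties: every vertex lies in some bag; for every edge, both endpoints lie together in some bag; and for every vertex, the bags containing it form a connected subtree. Here vertex 0 appears in no bag, so the decomposition is invalid.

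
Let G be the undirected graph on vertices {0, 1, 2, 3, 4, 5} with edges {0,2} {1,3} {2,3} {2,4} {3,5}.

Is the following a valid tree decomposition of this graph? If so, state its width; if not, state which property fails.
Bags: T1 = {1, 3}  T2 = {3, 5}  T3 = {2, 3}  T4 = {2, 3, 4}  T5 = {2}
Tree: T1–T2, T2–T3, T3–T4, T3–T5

No — vertex 0 appears in no bag.

A tree decomposition must satisfy three properties: every vertex lies in some bag; for every edge, both endpoints lie together in some bag; and for every vertex, the bags containing it form a connected subtree. Here vertex 0 appears in no bag, so the decomposition is invalid.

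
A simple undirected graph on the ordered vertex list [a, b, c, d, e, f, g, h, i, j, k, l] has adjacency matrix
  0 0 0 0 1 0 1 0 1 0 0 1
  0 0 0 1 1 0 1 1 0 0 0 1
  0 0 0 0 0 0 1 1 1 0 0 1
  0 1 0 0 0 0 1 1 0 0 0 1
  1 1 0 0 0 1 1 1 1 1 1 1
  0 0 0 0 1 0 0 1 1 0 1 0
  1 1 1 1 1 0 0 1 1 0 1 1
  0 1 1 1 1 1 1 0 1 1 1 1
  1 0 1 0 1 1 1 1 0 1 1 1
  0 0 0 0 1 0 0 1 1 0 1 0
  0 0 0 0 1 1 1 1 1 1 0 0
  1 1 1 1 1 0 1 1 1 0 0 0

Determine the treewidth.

4

A width-4 tree decomposition is:
Bags: B1 = {a, e, g, i, l}  B2 = {e, g, h, i, l}  B3 = {e, g, h, i, k}  B4 = {b, e, g, h, l}  B5 = {b, d, g, h, l}  B6 = {e, f, h, i, k}  B7 = {c, g, h, i, l}  B8 = {e, h, i, j, k}
Tree: B1–B2, B2–B3, B2–B4, B4–B5, B3–B6, B2–B7, B6–B8
Every bag has size at most 5, so the width is 5 − 1 = 4 and tw(G) ≤ 4. On the other hand G contains the 5-clique {c, g, h, i, l}. A clique must lie in a single bag of any decomposition, so no decomposition can have width below 4. Hence tw(G) = 4 exactly.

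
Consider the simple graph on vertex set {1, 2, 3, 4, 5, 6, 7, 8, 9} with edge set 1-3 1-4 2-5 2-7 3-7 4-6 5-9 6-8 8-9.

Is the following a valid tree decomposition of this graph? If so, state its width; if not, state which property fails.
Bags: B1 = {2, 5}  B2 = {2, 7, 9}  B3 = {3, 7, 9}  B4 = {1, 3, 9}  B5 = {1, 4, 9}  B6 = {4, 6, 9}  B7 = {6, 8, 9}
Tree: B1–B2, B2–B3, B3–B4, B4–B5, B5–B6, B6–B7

A tree decomposition must satisfy three properties: every vertex lies in some bag; for every edge, both endpoints lie together in some bag; and for every vertex, the bags containing it form a connected subtree. Here edge (9,5) lies in no bag, so the decomposition is invalid.

No — edge (9,5) lies in no bag.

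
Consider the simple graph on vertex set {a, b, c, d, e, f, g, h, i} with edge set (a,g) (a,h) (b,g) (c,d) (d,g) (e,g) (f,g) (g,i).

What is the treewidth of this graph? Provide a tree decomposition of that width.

The largest bag has 2 vertices, giving width 1; this decomposition certifies tw(G) ≤ 1. G has an edge, so its treewidth is at least 1. The upper and lower bounds meet at 1, so that is the treewidth.

Treewidth 1.
Bags: B1 = {e, g}  B2 = {f, g}  B3 = {b, g}  B4 = {a, g}  B5 = {d, g}  B6 = {a, h}  B7 = {c, d}  B8 = {g, i}
Tree: B1–B2, B1–B3, B1–B4, B1–B5, B4–B6, B5–B7, B1–B8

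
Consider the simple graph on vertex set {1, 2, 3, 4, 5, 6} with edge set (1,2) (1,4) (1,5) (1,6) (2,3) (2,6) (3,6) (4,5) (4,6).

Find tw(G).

2

A width-2 tree decomposition is:
Bags: B1 = {1, 2, 6}  B2 = {1, 4, 6}  B3 = {1, 4, 5}  B4 = {2, 3, 6}
Tree: B1–B2, B2–B3, B1–B4
The largest bag has 3 vertices, giving width 2; this decomposition certifies tw(G) ≤ 2. Conversely, {1, 2, 6} is a clique of size 3, and the vertices of any clique must share a bag in every tree decomposition; so some bag has ≥ 3 vertices and tw(G) ≥ 2. Therefore the treewidth is 2.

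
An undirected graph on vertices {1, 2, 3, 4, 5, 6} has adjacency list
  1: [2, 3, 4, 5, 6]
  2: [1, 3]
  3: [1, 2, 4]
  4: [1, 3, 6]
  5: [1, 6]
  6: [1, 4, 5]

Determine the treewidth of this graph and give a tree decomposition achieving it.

Every bag has size at most 3, so the width is 3 − 1 = 2 and tw(G) ≤ 2. For the lower bound, the 3 vertices {1, 2, 3} are pairwise adjacent, and any tree decomposition puts a clique entirely inside one bag — forcing width ≥ 2. Combining the bounds, tw(G) = 2.

Treewidth 2.
One such decomposition:
Bags: B1 = {1, 3, 4}  B2 = {1, 4, 6}  B3 = {1, 2, 3}  B4 = {1, 5, 6}
Tree: B1–B2, B1–B3, B2–B4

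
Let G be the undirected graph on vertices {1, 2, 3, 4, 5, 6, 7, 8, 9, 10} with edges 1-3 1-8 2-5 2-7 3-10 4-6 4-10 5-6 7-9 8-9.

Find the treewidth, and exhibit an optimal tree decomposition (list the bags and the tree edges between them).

The largest bag has 3 vertices, giving width 2; this decomposition certifies tw(G) ≤ 2. For the lower bound, G contains the cycle 6–5–2–7–9–8–1–3–10–4–6, so G is not a forest; only forests have treewidth ≤ 1, hence tw(G) ≥ 2. Hence tw(G) = 2 exactly.

Treewidth 2.
Bags: B1 = {2, 5, 6}  B2 = {2, 6, 7}  B3 = {6, 7, 9}  B4 = {6, 8, 9}  B5 = {1, 6, 8}  B6 = {1, 3, 6}  B7 = {3, 6, 10}  B8 = {4, 6, 10}
Tree: B1–B2, B2–B3, B3–B4, B4–B5, B5–B6, B6–B7, B7–B8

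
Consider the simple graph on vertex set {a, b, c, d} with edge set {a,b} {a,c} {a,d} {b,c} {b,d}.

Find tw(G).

A width-2 tree decomposition is:
Bags: B1 = {a, b, d}  B2 = {a, b, c}
Tree: B1–B2
Each bag holds 3 vertices, so the decomposition has width 2, which upper-bounds the treewidth. For the lower bound, the 3 vertices {a, b, d} are pairwise adjacent, and any tree decomposition puts a clique entirely inside one bag — forcing width ≥ 2. The upper and lower bounds meet at 2, so that is the treewidth.

2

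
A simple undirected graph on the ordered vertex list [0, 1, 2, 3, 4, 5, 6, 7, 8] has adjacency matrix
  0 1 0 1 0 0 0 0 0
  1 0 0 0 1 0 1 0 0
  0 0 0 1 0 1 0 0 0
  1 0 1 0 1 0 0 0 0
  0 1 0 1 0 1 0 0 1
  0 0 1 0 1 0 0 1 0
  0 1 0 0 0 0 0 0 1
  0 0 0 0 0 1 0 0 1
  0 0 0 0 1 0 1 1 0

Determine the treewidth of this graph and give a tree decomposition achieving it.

Each bag holds 4 vertices, so the decomposition has width 3, which upper-bounds the treewidth. For the lower bound: the 4 vertex sets {2,5,7}, {3}, {4}, {0,1,6,8} are disjoint, each induces a connected subgraph, and every pair is joined by at least one edge of G. Contracting each set to a single vertex therefore yields K_{4} as a minor, and since treewidth is minor-monotone, tw(G) ≥ tw(K_{4}) = 3. Combining the bounds, tw(G) = 3.

Treewidth 3.
Bags: B1 = {2, 3, 5, 7}  B2 = {3, 4, 5, 7}  B3 = {3, 4, 7, 8}  B4 = {0, 3, 4, 8}  B5 = {0, 1, 4, 8}  B6 = {0, 1, 6, 8}
Tree: B1–B2, B2–B3, B3–B4, B4–B5, B5–B6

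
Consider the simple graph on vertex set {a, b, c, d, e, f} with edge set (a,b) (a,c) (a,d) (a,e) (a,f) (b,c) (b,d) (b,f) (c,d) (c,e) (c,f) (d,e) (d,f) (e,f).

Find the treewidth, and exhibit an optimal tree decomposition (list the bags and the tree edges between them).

Treewidth 4.
One such decomposition:
Bags: B1 = {a, b, c, d, f}  B2 = {a, c, d, e, f}
Tree: B1–B2

The largest bag has 5 vertices, giving width 4; this decomposition certifies tw(G) ≤ 4. On the other hand G contains the 5-clique {a, c, d, e, f}. A clique must lie in a single bag of any decomposition, so no decomposition can have width below 4. Hence tw(G) = 4 exactly.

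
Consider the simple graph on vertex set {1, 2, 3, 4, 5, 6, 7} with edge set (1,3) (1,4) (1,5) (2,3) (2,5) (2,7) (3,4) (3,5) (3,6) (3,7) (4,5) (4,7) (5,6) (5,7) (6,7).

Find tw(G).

A width-3 tree decomposition is:
Bags: B1 = {3, 5, 6, 7}  B2 = {2, 3, 5, 7}  B3 = {3, 4, 5, 7}  B4 = {1, 3, 4, 5}
Tree: B1–B2, B2–B3, B3–B4
Each bag holds 4 vertices, so the decomposition has width 3, which upper-bounds the treewidth. Conversely, {1, 3, 4, 5} is a clique of size 4, and the vertices of any clique must share a bag in every tree decomposition; so some bag has ≥ 4 vertices and tw(G) ≥ 3. The upper and lower bounds meet at 3, so that is the treewidth.

3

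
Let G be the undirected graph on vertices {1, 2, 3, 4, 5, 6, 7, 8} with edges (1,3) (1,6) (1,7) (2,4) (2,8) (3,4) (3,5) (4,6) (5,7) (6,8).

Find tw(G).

A width-2 tree decomposition is:
Bags: B1 = {1, 5, 7}  B2 = {1, 3, 5}  B3 = {1, 3, 6}  B4 = {3, 4, 6}  B5 = {4, 6, 8}  B6 = {2, 4, 8}
Tree: B1–B2, B2–B3, B3–B4, B4–B5, B5–B6
Each bag holds 3 vertices, so the decomposition has width 2, which upper-bounds the treewidth. The edges 7–5–3–1–7 form a cycle, so G is not a tree and its treewidth is at least 2. Hence tw(G) = 2 exactly.

2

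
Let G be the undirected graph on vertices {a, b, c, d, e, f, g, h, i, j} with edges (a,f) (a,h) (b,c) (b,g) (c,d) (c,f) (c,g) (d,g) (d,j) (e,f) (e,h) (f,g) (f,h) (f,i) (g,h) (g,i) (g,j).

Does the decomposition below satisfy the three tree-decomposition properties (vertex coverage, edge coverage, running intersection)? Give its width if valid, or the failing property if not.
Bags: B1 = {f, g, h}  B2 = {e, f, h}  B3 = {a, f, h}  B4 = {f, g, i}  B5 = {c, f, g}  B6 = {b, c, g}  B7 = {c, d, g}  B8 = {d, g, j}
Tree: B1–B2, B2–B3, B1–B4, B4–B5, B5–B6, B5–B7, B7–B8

Checking the three conditions: (i) the bags cover all of {a, b, c, d, e, f, g, h, i, j}; (ii) for each edge, some bag contains both endpoints; (iii) the bags containing any fixed vertex form a subtree. All hold, so the decomposition is valid with width 3 − 1 = 2.

Yes; width 2.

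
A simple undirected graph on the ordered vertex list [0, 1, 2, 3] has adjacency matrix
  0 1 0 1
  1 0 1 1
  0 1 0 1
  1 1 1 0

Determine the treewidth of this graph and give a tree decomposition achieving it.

Treewidth 2.
One such decomposition:
Bags: B1 = {0, 1, 3}  B2 = {1, 2, 3}
Tree: B1–B2

The largest bag has 3 vertices, giving width 2; this decomposition certifies tw(G) ≤ 2. Conversely, {0, 1, 3} is a clique of size 3, and the vertices of any clique must share a bag in every tree decomposition; so some bag has ≥ 3 vertices and tw(G) ≥ 2. Hence tw(G) = 2 exactly.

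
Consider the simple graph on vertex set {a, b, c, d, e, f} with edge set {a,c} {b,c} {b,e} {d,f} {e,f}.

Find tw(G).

A width-1 tree decomposition is:
Bags: B1 = {d, f}  B2 = {e, f}  B3 = {b, e}  B4 = {b, c}  B5 = {a, c}
Tree: B1–B2, B2–B3, B3–B4, B4–B5
Each bag holds 2 vertices, so the decomposition has width 1, which upper-bounds the treewidth. Any graph with an edge has treewidth ≥ 1, and G has the edge d–f. Combining the bounds, tw(G) = 1.

1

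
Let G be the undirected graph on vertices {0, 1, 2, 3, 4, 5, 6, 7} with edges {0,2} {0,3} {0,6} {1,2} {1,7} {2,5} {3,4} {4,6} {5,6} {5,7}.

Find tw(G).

2

A width-2 tree decomposition is:
Bags: B1 = {1, 2, 7}  B2 = {2, 5, 7}  B3 = {0, 2, 5}  B4 = {0, 5, 6}  B5 = {0, 3, 6}  B6 = {3, 4, 6}
Tree: B1–B2, B2–B3, B3–B4, B4–B5, B5–B6
Every bag has size at most 3, so the width is 3 − 1 = 2 and tw(G) ≤ 2. Since 1–7–5–2–1 is a cycle in G, G is not acyclic. Forests are exactly the graphs of treewidth ≤ 1, so tw(G) ≥ 2. Hence tw(G) = 2 exactly.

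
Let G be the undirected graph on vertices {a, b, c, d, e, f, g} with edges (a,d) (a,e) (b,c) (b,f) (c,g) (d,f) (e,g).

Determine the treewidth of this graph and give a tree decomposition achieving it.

Treewidth 2.
One such decomposition:
Bags: B1 = {b, c, f}  B2 = {c, d, f}  B3 = {a, c, d}  B4 = {a, c, e}  B5 = {c, e, g}
Tree: B1–B2, B2–B3, B3–B4, B4–B5

Every bag has size at most 3, so the width is 3 − 1 = 2 and tw(G) ≤ 2. Since c–b–f–d–a–e–g–c is a cycle in G, G is not acyclic. Forests are exactly the graphs of treewidth ≤ 1, so tw(G) ≥ 2. Combining the bounds, tw(G) = 2.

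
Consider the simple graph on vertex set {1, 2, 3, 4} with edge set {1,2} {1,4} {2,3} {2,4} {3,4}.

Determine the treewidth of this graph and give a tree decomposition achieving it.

Each bag holds 3 vertices, so the decomposition has width 2, which upper-bounds the treewidth. For the lower bound, the 3 vertices {1, 2, 4} are pairwise adjacent, and any tree decomposition puts a clique entirely inside one bag — forcing width ≥ 2. Hence tw(G) = 2 exactly.

Treewidth 2.
One such decomposition:
Bags: B1 = {1, 2, 4}  B2 = {2, 3, 4}
Tree: B1–B2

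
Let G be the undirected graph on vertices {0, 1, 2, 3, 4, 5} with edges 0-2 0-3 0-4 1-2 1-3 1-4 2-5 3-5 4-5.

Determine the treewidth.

A width-3 tree decomposition is:
Bags: B1 = {1, 2, 3, 4}  B2 = {0, 2, 3, 4}  B3 = {2, 3, 4, 5}
Tree: B1–B2, B2–B3
Each bag holds 4 vertices, so the decomposition has width 3, which upper-bounds the treewidth. For the lower bound: the 4 vertex sets {1,4}, {0,2}, {3}, {5} are disjoint, each induces a connected subgraph, and every pair is joined by at least one edge of G. Contracting each set to a single vertex therefore yields K_{4} as a minor, and since treewidth is minor-monotone, tw(G) ≥ tw(K_{4}) = 3. The upper and lower bounds meet at 3, so that is the treewidth.

3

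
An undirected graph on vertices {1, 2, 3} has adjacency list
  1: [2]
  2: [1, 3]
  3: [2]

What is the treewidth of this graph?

A width-1 tree decomposition is:
Bags: B1 = {2, 3}  B2 = {1, 2}
Tree: B1–B2
The largest bag has 2 vertices, giving width 1; this decomposition certifies tw(G) ≤ 1. Any graph with an edge has treewidth ≥ 1, and G has the edge 2–3. The upper and lower bounds meet at 1, so that is the treewidth.

1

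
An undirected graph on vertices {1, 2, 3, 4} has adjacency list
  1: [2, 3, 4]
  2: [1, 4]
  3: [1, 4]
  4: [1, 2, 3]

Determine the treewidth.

2

A width-2 tree decomposition is:
Bags: B1 = {1, 2, 4}  B2 = {1, 3, 4}
Tree: B1–B2
The largest bag has 3 vertices, giving width 2; this decomposition certifies tw(G) ≤ 2. For the lower bound, the 3 vertices {1, 2, 4} are pairwise adjacent, and any tree decomposition puts a clique entirely inside one bag — forcing width ≥ 2. The upper and lower bounds meet at 2, so that is the treewidth.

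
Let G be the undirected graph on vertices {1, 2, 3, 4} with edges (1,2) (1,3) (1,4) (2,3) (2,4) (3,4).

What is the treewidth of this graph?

3

A width-3 tree decomposition is:
Bags: B1 = {1, 2, 3, 4}
Tree: (single bag)
With just one bag of size 4, the width is 4 − 1 = 3, so tw(G) ≤ 3. Conversely, {1, 2, 3, 4} is a clique of size 4, and the vertices of any clique must share a bag in every tree decomposition; so some bag has ≥ 4 vertices and tw(G) ≥ 3. Hence tw(G) = 3 exactly.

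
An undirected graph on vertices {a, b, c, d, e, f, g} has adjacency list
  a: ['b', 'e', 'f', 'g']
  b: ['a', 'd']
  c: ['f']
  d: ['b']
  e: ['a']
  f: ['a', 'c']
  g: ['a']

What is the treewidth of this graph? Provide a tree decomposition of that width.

Every bag has size at most 2, so the width is 2 − 1 = 1 and tw(G) ≤ 1. Any graph with an edge has treewidth ≥ 1, and G has the edge b–a. The upper and lower bounds meet at 1, so that is the treewidth.

Treewidth 1.
One such decomposition:
Bags: B1 = {a, b}  B2 = {a, e}  B3 = {a, f}  B4 = {a, g}  B5 = {c, f}  B6 = {b, d}
Tree: B1–B2, B1–B3, B1–B4, B3–B5, B1–B6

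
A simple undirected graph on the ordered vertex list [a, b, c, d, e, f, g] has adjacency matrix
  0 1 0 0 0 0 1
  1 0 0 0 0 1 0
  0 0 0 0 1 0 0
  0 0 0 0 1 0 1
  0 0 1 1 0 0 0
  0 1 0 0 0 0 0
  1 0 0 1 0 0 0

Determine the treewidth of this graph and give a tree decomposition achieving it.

Every bag has size at most 2, so the width is 2 − 1 = 1 and tw(G) ≤ 1. Any graph with an edge has treewidth ≥ 1, and G has the edge f–b. Therefore the treewidth is 1.

Treewidth 1.
One optimal decomposition is:
Bags: B1 = {b, f}  B2 = {a, b}  B3 = {a, g}  B4 = {d, g}  B5 = {d, e}  B6 = {c, e}
Tree: B1–B2, B2–B3, B3–B4, B4–B5, B5–B6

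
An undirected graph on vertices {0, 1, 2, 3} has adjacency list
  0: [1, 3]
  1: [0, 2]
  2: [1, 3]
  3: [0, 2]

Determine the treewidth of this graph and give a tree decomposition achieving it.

Treewidth 2.
Bags: B1 = {0, 1, 2}  B2 = {0, 2, 3}
Tree: B1–B2

The largest bag has 3 vertices, giving width 2; this decomposition certifies tw(G) ≤ 2. Since 0–1–2–3–0 is a cycle in G, G is not acyclic. Forests are exactly the graphs of treewidth ≤ 1, so tw(G) ≥ 2. Combining the bounds, tw(G) = 2.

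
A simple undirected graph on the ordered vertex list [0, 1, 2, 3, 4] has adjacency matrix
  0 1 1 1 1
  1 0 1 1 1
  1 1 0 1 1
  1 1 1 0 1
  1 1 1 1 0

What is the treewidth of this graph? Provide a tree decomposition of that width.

A single bag containing all 5 vertices is trivially a valid decomposition of width 4. Conversely, {0, 1, 2, 3, 4} is a clique of size 5, and the vertices of any clique must share a bag in every tree decomposition; so some bag has ≥ 5 vertices and tw(G) ≥ 4. Combining the bounds, tw(G) = 4.

Treewidth 4.
Bags: B1 = {0, 1, 2, 3, 4}
Tree: (single bag)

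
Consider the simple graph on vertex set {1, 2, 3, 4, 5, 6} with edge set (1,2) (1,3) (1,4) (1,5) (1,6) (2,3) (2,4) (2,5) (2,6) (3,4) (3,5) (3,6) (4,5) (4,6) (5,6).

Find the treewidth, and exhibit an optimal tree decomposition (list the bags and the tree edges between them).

With just one bag of size 6, the width is 6 − 1 = 5, so tw(G) ≤ 5. For the lower bound, the 6 vertices {1, 2, 3, 4, 5, 6} are pairwise adjacent, and any tree decomposition puts a clique entirely inside one bag — forcing width ≥ 5. Combining the bounds, tw(G) = 5.

Treewidth 5.
Bags: B1 = {1, 2, 3, 4, 5, 6}
Tree: (single bag)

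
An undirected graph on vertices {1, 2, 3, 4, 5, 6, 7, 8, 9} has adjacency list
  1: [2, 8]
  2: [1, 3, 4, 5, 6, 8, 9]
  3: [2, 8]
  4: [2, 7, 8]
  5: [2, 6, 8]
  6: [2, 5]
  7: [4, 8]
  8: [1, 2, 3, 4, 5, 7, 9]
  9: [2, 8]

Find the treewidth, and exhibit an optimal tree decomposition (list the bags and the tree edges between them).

Treewidth 2.
Bags: B1 = {2, 3, 8}  B2 = {2, 5, 8}  B3 = {2, 5, 6}  B4 = {1, 2, 8}  B5 = {2, 8, 9}  B6 = {2, 4, 8}  B7 = {4, 7, 8}
Tree: B1–B2, B2–B3, B2–B4, B4–B5, B5–B6, B6–B7

Every bag has size at most 3, so the width is 3 − 1 = 2 and tw(G) ≤ 2. On the other hand G contains the 3-clique {1, 2, 8}. A clique must lie in a single bag of any decomposition, so no decomposition can have width below 2. Therefore the treewidth is 2.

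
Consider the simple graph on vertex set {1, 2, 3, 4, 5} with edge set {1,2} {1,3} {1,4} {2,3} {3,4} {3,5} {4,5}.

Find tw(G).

A width-2 tree decomposition is:
Bags: B1 = {1, 3, 4}  B2 = {3, 4, 5}  B3 = {1, 2, 3}
Tree: B1–B2, B1–B3
Every bag has size at most 3, so the width is 3 − 1 = 2 and tw(G) ≤ 2. For the lower bound, the 3 vertices {1, 2, 3} are pairwise adjacent, and any tree decomposition puts a clique entirely inside one bag — forcing width ≥ 2. Combining the bounds, tw(G) = 2.

2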